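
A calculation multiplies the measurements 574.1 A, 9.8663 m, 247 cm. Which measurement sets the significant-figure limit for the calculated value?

247 cm

574.1 A → 4 s.f.; 9.8663 m → 5 s.f.; 247 cm → 3 s.f.
The fewest is 3 significant figures, from 247 cm.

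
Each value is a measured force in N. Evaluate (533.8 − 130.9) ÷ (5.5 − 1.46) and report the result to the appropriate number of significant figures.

533.8 − 130.9 = 402.9, limited to 1 d.p. → 4 s.f.; 5.5 − 1.46 = 4.04, limited to 1 d.p. → 2 s.f.
Carrying full precision, 402.9 ÷ 4.04 = 99.7277227723…; keep min(4, 2) = 2 s.f.
Rounded to 2 significant figures: 1.0 × 10².

1.0 × 10²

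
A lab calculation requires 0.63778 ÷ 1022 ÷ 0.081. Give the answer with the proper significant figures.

0.0077

0.63778 ÷ 1022 ÷ 0.081 = 0.00770433185958…
Multiplication/division keeps the fewest significant figures: 0.63778 → 5 s.f., 1022 → 4 s.f., 0.081 → 2 s.f.; limit is 2.
Rounded to 2 significant figures: 0.0077.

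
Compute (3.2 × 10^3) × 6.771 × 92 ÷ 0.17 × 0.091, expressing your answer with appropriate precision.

1.1 × 10^6

(3.2 × 10^3) × 6.771 × 92 ÷ 0.17 × 0.091 = 1067045.87294…
Multiplication/division keeps the fewest significant figures: 3.2 × 10^3 → 2 s.f., 6.771 → 4 s.f., 92 → 2 s.f., 0.17 → 2 s.f., 0.091 → 2 s.f.; limit is 2.
Rounded to 2 significant figures: 1.1 × 10^6.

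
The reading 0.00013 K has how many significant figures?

0.00013: leading zeros are not significant.

2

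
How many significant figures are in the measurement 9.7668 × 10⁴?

5

9.7668 × 10⁴: in scientific notation every digit of the coefficient is significant.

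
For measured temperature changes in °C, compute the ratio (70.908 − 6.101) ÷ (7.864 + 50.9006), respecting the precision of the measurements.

70.908 − 6.101 = 64.807, limited to 3 d.p. → 5 s.f.; 7.864 + 50.9006 = 58.7646, limited to 3 d.p. → 5 s.f.
Carrying full precision, 64.807 ÷ 58.7646 = 1.10282380889…; keep min(5, 5) = 5 s.f.
Rounded to 5 significant figures: 1.1028.

1.1028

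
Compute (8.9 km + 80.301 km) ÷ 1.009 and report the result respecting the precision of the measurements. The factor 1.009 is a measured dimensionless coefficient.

88.4 km

8.9 km + 80.301 km = 89.201 km; the sum is limited to 1 decimal place (3 s.f.).
Carrying full precision, 89.201 ÷ 1.009 = 88.4053518335… km; 1.009 has 4 s.f., so the result keeps min(3, 4) = 3 s.f.
Rounded to 3 significant figures: 88.4 km.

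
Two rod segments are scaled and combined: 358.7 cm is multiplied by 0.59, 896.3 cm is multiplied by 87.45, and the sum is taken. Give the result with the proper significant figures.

7.859 × 10^4 cm

358.7 × 0.59 = 211.633 → 2.1 × 10^2 cm (2 s.f., last digit at the 10^1 place).
896.3 × 87.45 = 78381.435 → 7.838 × 10^4 cm (4 s.f., last digit at the 10^1 place).
Sum: 78593.068 cm; keep the coarser place, 10^1.
Result: 7.859 × 10^4 cm.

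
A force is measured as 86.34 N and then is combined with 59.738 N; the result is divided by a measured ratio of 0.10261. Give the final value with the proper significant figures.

1423.6 N

86.34 N + 59.738 N = 146.078 N; the sum is limited to 2 decimal places (5 s.f.).
Carrying full precision, 146.078 ÷ 0.10261 = 1423.62342852… N; 0.10261 has 5 s.f., so the result keeps min(5, 5) = 5 s.f.
Rounded to 5 significant figures: 1423.6 N.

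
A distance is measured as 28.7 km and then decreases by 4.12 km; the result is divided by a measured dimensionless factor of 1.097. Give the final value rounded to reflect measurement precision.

28.7 km − 4.12 km = 24.58 km; the difference is limited to 1 decimal place (3 s.f.).
Carrying full precision, 24.58 ÷ 1.097 = 22.4065633546… km; 1.097 has 4 s.f., so the result keeps min(3, 4) = 3 s.f.
Rounded to 3 significant figures: 22.4 km.

22.4 km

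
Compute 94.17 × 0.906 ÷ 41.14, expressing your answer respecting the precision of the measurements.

2.07

94.17 × 0.906 ÷ 41.14 = 2.07384589208…
Multiplication/division keeps the fewest significant figures: 94.17 → 4 s.f., 0.906 → 3 s.f., 41.14 → 4 s.f.; limit is 3.
Rounded to 3 significant figures: 2.07.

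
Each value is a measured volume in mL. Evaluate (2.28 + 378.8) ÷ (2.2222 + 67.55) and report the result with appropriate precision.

5.462

2.28 + 378.8 = 381.08, limited to 1 d.p. → 4 s.f.; 2.2222 + 67.55 = 69.7722, limited to 2 d.p. → 4 s.f.
Carrying full precision, 381.08 ÷ 69.7722 = 5.46177417367…; keep min(4, 4) = 4 s.f.
Rounded to 4 significant figures: 5.462.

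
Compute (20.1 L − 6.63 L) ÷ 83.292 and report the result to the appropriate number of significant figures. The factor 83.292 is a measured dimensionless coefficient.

0.162 L

20.1 L − 6.63 L = 13.47 L; the difference is limited to 1 decimal place (3 s.f.).
Carrying full precision, 13.47 ÷ 83.292 = 0.161720213226… L; 83.292 has 5 s.f., so the result keeps min(3, 5) = 3 s.f.
Rounded to 3 significant figures: 0.162 L.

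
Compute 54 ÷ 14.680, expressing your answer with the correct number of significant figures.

54 ÷ 14.680 = 3.67847411444…
Multiplication/division keeps the fewest significant figures: 54 → 2 s.f., 14.680 → 5 s.f.; limit is 2.
Rounded to 2 significant figures: 3.7.

3.7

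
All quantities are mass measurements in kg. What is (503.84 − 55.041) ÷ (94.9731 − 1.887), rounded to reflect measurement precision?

503.84 − 55.041 = 448.799, limited to 2 d.p. → 5 s.f.; 94.9731 − 1.887 = 93.0861, limited to 3 d.p. → 5 s.f.
Carrying full precision, 448.799 ÷ 93.0861 = 4.82133207858…; keep min(5, 5) = 5 s.f.
Rounded to 5 significant figures: 4.8213.

4.8213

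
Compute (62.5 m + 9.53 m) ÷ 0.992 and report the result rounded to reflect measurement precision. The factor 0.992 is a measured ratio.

62.5 m + 9.53 m = 72.03 m; the sum is limited to 1 decimal place (3 s.f.).
Carrying full precision, 72.03 ÷ 0.992 = 72.6108870968… m; 0.992 has 3 s.f., so the result keeps min(3, 3) = 3 s.f.
Rounded to 3 significant figures: 72.6 m.

72.6 m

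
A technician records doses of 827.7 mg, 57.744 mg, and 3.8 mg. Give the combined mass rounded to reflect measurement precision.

827.7 mg + 57.744 mg + 3.8 mg = 889.244 mg.
Addition/subtraction keeps the fewest decimal places: 827.7 → 1 decimal place, 57.744 → 3 decimal places, 3.8 → 1 decimal place; limit is 1.
Rounded to 1 decimal place: 889.2 mg.

889.2 mg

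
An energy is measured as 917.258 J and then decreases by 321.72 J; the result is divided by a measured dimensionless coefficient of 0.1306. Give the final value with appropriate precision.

917.258 J − 321.72 J = 595.538 J; the difference is limited to 2 decimal places (5 s.f.).
Carrying full precision, 595.538 ÷ 0.1306 = 4560.01531394… J; 0.1306 has 4 s.f., so the result keeps min(5, 4) = 4 s.f.
Rounded to 4 significant figures: 4.560 × 10³ J.

4.560 × 10³ J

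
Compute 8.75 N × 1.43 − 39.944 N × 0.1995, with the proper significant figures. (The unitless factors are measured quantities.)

8.75 × 1.43 = 12.5125 → 12.5 N (3 s.f., last digit at the 10^-1 place).
39.944 × 0.1995 = 7.968828 → 7.969 N (4 s.f., last digit at the 10^-3 place).
Difference: 4.543672 N; keep the coarser place, 10^-1.
Result: 4.5 N.

4.5 N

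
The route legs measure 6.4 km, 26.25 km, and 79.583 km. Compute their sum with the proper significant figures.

6.4 km + 26.25 km + 79.583 km = 112.233 km.
Addition/subtraction keeps the fewest decimal places: 6.4 → 1 decimal place, 26.25 → 2 decimal places, 79.583 → 3 decimal places; limit is 1.
Rounded to 1 decimal place: 112.2 km.

112.2 km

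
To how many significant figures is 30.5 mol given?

3

30.5: zeros between nonzero digits are significant.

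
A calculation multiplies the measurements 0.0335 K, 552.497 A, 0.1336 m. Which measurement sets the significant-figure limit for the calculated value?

0.0335 K → 3 s.f.; 552.497 A → 6 s.f.; 0.1336 m → 4 s.f.
The fewest is 3 significant figures, from 0.0335 K.

0.0335 K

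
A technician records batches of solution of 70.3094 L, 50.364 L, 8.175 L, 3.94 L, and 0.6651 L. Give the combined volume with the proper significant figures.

133.45 L

70.3094 L + 50.364 L + 8.175 L + 3.94 L + 0.6651 L = 133.4535 L.
Addition/subtraction keeps the fewest decimal places: 70.3094 → 4 decimal places, 50.364 → 3 decimal places, 8.175 → 3 decimal places, 3.94 → 2 decimal places, 0.6651 → 4 decimal places; limit is 2.
Rounded to 2 decimal places: 133.45 L.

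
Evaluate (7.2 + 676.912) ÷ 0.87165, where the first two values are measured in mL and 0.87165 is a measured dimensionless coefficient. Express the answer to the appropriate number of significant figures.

784.8 mL

7.2 mL + 676.912 mL = 684.112 mL; the sum is limited to 1 decimal place (4 s.f.).
Carrying full precision, 684.112 ÷ 0.87165 = 784.847129008… mL; 0.87165 has 5 s.f., so the result keeps min(4, 5) = 4 s.f.
Rounded to 4 significant figures: 784.8 mL.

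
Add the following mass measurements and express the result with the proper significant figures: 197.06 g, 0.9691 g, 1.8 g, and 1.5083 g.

197.06 g + 0.9691 g + 1.8 g + 1.5083 g = 201.3374 g.
Addition/subtraction keeps the fewest decimal places: 197.06 → 2 decimal places, 0.9691 → 4 decimal places, 1.8 → 1 decimal place, 1.5083 → 4 decimal places; limit is 1.
Rounded to 1 decimal place: 201.3 g.

201.3 g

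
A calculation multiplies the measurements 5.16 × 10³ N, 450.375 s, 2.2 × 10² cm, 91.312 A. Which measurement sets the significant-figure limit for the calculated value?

2.2 × 10² cm

5.16 × 10³ N → 3 s.f.; 450.375 s → 6 s.f.; 2.2 × 10² cm → 2 s.f.; 91.312 A → 5 s.f.
The fewest is 2 significant figures, from 2.2 × 10² cm.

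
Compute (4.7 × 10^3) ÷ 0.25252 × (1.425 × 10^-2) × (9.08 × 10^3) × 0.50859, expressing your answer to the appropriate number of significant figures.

1.2 × 10^6

(4.7 × 10^3) ÷ 0.25252 × (1.425 × 10^-2) × (9.08 × 10^3) × 0.50859 = 1224815.31154…
Multiplication/division keeps the fewest significant figures: 4.7 × 10^3 → 2 s.f., 0.25252 → 5 s.f., 1.425 × 10^-2 → 4 s.f., 9.08 × 10^3 → 3 s.f., 0.50859 → 5 s.f.; limit is 2.
Rounded to 2 significant figures: 1.2 × 10^6.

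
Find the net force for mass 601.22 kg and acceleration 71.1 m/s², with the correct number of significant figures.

4.27 × 10^4 N

net force = 601.22 kg × 71.1 m/s² = 42746.742 N.
601.22 has 5 significant figures; 71.1 has 3.
Division/multiplication keeps the fewest: 3 significant figures.
Rounded: 4.27 × 10^4 N.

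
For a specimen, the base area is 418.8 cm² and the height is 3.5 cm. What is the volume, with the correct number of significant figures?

volume = 418.8 cm² × 3.5 cm = 1465.8 cm³.
418.8 has 4 significant figures; 3.5 has 2.
Division/multiplication keeps the fewest: 2 significant figures.
Rounded: 1.5 × 10³ cm³.

1.5 × 10³ cm³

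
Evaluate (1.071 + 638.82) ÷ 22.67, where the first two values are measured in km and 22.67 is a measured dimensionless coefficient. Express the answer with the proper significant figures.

28.23 km

1.071 km + 638.82 km = 639.891 km; the sum is limited to 2 decimal places (5 s.f.).
Carrying full precision, 639.891 ÷ 22.67 = 28.2263343626… km; 22.67 has 4 s.f., so the result keeps min(5, 4) = 4 s.f.
Rounded to 4 significant figures: 28.23 km.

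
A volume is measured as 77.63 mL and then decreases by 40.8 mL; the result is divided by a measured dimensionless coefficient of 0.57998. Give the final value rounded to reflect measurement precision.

63.5 mL

77.63 mL − 40.8 mL = 36.83 mL; the difference is limited to 1 decimal place (3 s.f.).
Carrying full precision, 36.83 ÷ 0.57998 = 63.5021897307… mL; 0.57998 has 5 s.f., so the result keeps min(3, 5) = 3 s.f.
Rounded to 3 significant figures: 63.5 mL.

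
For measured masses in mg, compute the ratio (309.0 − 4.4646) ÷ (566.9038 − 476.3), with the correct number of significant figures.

3.36

309.0 − 4.4646 = 304.5354, limited to 1 d.p. → 4 s.f.; 566.9038 − 476.3 = 90.6038, limited to 1 d.p. → 3 s.f.
Carrying full precision, 304.5354 ÷ 90.6038 = 3.36117690428…; keep min(4, 3) = 3 s.f.
Rounded to 3 significant figures: 3.36.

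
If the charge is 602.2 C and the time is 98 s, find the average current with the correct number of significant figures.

average current = 602.2 C ÷ 98 s = 6.14489795918… A.
602.2 has 4 significant figures; 98 has 2.
Division/multiplication keeps the fewest: 2 significant figures.
Rounded: 6.1 A.

6.1 A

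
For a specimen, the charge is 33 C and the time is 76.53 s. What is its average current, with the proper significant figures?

average current = 33 C ÷ 76.53 s = 0.431203449628… A.
33 has 2 significant figures; 76.53 has 4.
Division/multiplication keeps the fewest: 2 significant figures.
Rounded: 0.43 A.

0.43 A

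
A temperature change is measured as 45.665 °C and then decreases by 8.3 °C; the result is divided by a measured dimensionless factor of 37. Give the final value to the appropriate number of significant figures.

1.0 °C

45.665 °C − 8.3 °C = 37.365 °C; the difference is limited to 1 decimal place (3 s.f.).
Carrying full precision, 37.365 ÷ 37 = 1.00986486486… °C; 37 has 2 s.f., so the result keeps min(3, 2) = 2 s.f.
Rounded to 2 significant figures: 1.0 °C.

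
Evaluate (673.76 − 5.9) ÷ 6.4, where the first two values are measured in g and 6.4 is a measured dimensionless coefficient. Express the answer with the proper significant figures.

673.76 g − 5.9 g = 667.86 g; the difference is limited to 1 decimal place (4 s.f.).
Carrying full precision, 667.86 ÷ 6.4 = 104.353125 g; 6.4 has 2 s.f., so the result keeps min(4, 2) = 2 s.f.
Rounded to 2 significant figures: 1.0 × 10² g.

1.0 × 10² g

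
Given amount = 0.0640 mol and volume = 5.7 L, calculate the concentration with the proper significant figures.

0.011 mol/L

concentration = 0.0640 mol ÷ 5.7 L = 0.0112280701754… mol/L.
0.0640 has 3 significant figures; 5.7 has 2.
Division/multiplication keeps the fewest: 2 significant figures.
Rounded: 0.011 mol/L.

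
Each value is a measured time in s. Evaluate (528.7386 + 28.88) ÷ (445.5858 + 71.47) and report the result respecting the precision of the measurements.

1.0784

528.7386 + 28.88 = 557.6186, limited to 2 d.p. → 5 s.f.; 445.5858 + 71.47 = 517.0558, limited to 2 d.p. → 5 s.f.
Carrying full precision, 557.6186 ÷ 517.0558 = 1.07844955999…; keep min(5, 5) = 5 s.f.
Rounded to 5 significant figures: 1.0784.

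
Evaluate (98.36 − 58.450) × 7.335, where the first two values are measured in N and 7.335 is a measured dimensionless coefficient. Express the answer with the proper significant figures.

98.36 N − 58.450 N = 39.910 N; the difference is limited to 2 decimal places (4 s.f.).
Carrying full precision, 39.910 × 7.335 = 292.73985 N; 7.335 has 4 s.f., so the result keeps min(4, 4) = 4 s.f.
Rounded to 4 significant figures: 292.7 N.

292.7 N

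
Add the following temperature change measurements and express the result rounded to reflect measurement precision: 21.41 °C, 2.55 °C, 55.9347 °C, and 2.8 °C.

82.7 °C

21.41 °C + 2.55 °C + 55.9347 °C + 2.8 °C = 82.6947 °C.
Addition/subtraction keeps the fewest decimal places: 21.41 → 2 decimal places, 2.55 → 2 decimal places, 55.9347 → 4 decimal places, 2.8 → 1 decimal place; limit is 1.
Rounded to 1 decimal place: 82.7 °C.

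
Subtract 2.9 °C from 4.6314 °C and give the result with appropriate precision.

1.7 °C

4.6314 °C − 2.9 °C = 1.7314 °C.
Addition/subtraction keeps the fewest decimal places: 4.6314 → 4 decimal places, 2.9 → 1 decimal place; limit is 1.
Rounded to 1 decimal place: 1.7 °C.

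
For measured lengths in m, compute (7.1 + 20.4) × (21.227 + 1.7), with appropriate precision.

7.1 + 20.4 = 27.5, limited to 1 d.p. → 3 s.f.; 21.227 + 1.7 = 22.927, limited to 1 d.p. → 3 s.f.
Carrying full precision, 27.5 × 22.927 = 630.4925; keep min(3, 3) = 3 s.f.
Rounded to 3 significant figures: 630. m².

630. m²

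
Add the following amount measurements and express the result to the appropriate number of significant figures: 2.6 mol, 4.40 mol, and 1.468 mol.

2.6 mol + 4.40 mol + 1.468 mol = 8.468 mol.
Addition/subtraction keeps the fewest decimal places: 2.6 → 1 decimal place, 4.40 → 2 decimal places, 1.468 → 3 decimal places; limit is 1.
Rounded to 1 decimal place: 8.5 mol.

8.5 mol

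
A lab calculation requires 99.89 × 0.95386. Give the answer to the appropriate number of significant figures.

99.89 × 0.95386 = 95.2810754
Multiplication/division keeps the fewest significant figures: 99.89 → 4 s.f., 0.95386 → 5 s.f.; limit is 4.
Rounded to 4 significant figures: 95.28.

95.28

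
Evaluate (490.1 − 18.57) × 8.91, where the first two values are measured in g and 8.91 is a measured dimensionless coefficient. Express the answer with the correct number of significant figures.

4.20 × 10^3 g

490.1 g − 18.57 g = 471.53 g; the difference is limited to 1 decimal place (4 s.f.).
Carrying full precision, 471.53 × 8.91 = 4201.3323 g; 8.91 has 3 s.f., so the result keeps min(4, 3) = 3 s.f.
Rounded to 3 significant figures: 4.20 × 10^3 g.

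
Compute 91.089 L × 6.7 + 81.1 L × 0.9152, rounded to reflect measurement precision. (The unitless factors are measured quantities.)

6.8 × 10^2 L

91.089 × 6.7 = 610.2963 → 6.1 × 10^2 L (2 s.f., last digit at the 10^1 place).
81.1 × 0.9152 = 74.22272 → 74.2 L (3 s.f., last digit at the 10^-1 place).
Sum: 684.51902 L; keep the coarser place, 10^1.
Result: 6.8 × 10^2 L.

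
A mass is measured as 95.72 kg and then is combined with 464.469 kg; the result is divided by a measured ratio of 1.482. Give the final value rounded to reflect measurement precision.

378.0 kg

95.72 kg + 464.469 kg = 560.189 kg; the sum is limited to 2 decimal places (5 s.f.).
Carrying full precision, 560.189 ÷ 1.482 = 377.995276653… kg; 1.482 has 4 s.f., so the result keeps min(5, 4) = 4 s.f.
Rounded to 4 significant figures: 378.0 kg.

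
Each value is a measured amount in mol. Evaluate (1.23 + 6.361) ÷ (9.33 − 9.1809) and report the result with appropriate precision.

1.23 + 6.361 = 7.591, limited to 2 d.p. → 3 s.f.; 9.33 − 9.1809 = 0.1491, limited to 2 d.p. → 2 s.f.
Carrying full precision, 7.591 ÷ 0.1491 = 50.9121395037…; keep min(3, 2) = 2 s.f.
Rounded to 2 significant figures: 51.

51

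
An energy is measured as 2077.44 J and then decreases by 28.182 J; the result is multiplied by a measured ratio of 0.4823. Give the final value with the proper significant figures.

2077.44 J − 28.182 J = 2049.258 J; the difference is limited to 2 decimal places (6 s.f.).
Carrying full precision, 2049.258 × 0.4823 = 988.3571334 J; 0.4823 has 4 s.f., so the result keeps min(6, 4) = 4 s.f.
Rounded to 4 significant figures: 988.4 J.

988.4 J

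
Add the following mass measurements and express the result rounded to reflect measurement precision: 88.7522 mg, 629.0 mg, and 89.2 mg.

88.7522 mg + 629.0 mg + 89.2 mg = 806.9522 mg.
Addition/subtraction keeps the fewest decimal places: 88.7522 → 4 decimal places, 629.0 → 1 decimal place, 89.2 → 1 decimal place; limit is 1.
Rounded to 1 decimal place: 807.0 mg.

807.0 mg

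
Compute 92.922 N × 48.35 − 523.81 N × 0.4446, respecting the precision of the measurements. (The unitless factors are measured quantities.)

4.260 × 10³ N

92.922 × 48.35 = 4492.7787 → 4493 N (4 s.f., last digit at the 10^0 place).
523.81 × 0.4446 = 232.885926 → 232.9 N (4 s.f., last digit at the 10^-1 place).
Difference: 4259.892774 N; keep the coarser place, 10^0.
Result: 4.260 × 10³ N.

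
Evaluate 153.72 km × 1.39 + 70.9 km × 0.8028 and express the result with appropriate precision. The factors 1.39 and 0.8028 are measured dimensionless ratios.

2.71 × 10^2 km

153.72 × 1.39 = 213.6708 → 214 km (3 s.f., last digit at the 10^0 place).
70.9 × 0.8028 = 56.91852 → 56.9 km (3 s.f., last digit at the 10^-1 place).
Sum: 270.58932 km; keep the coarser place, 10^0.
Result: 2.71 × 10^2 km.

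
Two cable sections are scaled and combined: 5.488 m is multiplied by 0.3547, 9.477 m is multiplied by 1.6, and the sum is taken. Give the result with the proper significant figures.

5.488 × 0.3547 = 1.9465936 → 1.947 m (4 s.f., last digit at the 10^-3 place).
9.477 × 1.6 = 15.1632 → 15 m (2 s.f., last digit at the 10^0 place).
Sum: 17.1097936 m; keep the coarser place, 10^0.
Result: 17 m.

17 m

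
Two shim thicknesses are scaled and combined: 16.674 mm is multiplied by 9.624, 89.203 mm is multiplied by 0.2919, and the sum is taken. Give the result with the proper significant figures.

16.674 × 9.624 = 160.470576 → 160.5 mm (4 s.f., last digit at the 10^-1 place).
89.203 × 0.2919 = 26.0383557 → 26.04 mm (4 s.f., last digit at the 10^-2 place).
Sum: 186.5089317 mm; keep the coarser place, 10^-1.
Result: 186.5 mm.

186.5 mm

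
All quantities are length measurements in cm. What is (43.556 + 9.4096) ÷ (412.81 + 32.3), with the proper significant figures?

43.556 + 9.4096 = 52.9656, limited to 3 d.p. → 5 s.f.; 412.81 + 32.3 = 445.11, limited to 1 d.p. → 4 s.f.
Carrying full precision, 52.9656 ÷ 445.11 = 0.118994405877…; keep min(5, 4) = 4 s.f.
Rounded to 4 significant figures: 0.1190.

0.1190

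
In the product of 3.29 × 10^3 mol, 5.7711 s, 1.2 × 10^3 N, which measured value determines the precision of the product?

1.2 × 10^3 N

3.29 × 10^3 mol → 3 s.f.; 5.7711 s → 5 s.f.; 1.2 × 10^3 N → 2 s.f.
The fewest is 2 significant figures, from 1.2 × 10^3 N.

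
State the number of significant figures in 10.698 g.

10.698: zeros between nonzero digits are significant.

5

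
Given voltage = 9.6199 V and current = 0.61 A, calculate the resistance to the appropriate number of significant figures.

16 Ω

resistance = 9.6199 V ÷ 0.61 A = 15.7703278689… Ω.
9.6199 has 5 significant figures; 0.61 has 2.
Division/multiplication keeps the fewest: 2 significant figures.
Rounded: 16 Ω.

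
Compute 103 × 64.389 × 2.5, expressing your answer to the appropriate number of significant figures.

103 × 64.389 × 2.5 = 16580.1675
Multiplication/division keeps the fewest significant figures: 103 → 3 s.f., 64.389 → 5 s.f., 2.5 → 2 s.f.; limit is 2.
Rounded to 2 significant figures: 1.7 × 10^4.

1.7 × 10^4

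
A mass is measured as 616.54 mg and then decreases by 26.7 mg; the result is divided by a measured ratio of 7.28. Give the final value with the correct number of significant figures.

81.0 mg

616.54 mg − 26.7 mg = 589.84 mg; the difference is limited to 1 decimal place (4 s.f.).
Carrying full precision, 589.84 ÷ 7.28 = 81.021978022… mg; 7.28 has 3 s.f., so the result keeps min(4, 3) = 3 s.f.
Rounded to 3 significant figures: 81.0 mg.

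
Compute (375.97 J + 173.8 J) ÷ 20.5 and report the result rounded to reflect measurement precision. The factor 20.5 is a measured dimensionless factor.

26.8 J

375.97 J + 173.8 J = 549.77 J; the sum is limited to 1 decimal place (4 s.f.).
Carrying full precision, 549.77 ÷ 20.5 = 26.8180487805… J; 20.5 has 3 s.f., so the result keeps min(4, 3) = 3 s.f.
Rounded to 3 significant figures: 26.8 J.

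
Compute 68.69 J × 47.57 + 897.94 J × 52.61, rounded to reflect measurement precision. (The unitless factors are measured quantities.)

5.051 × 10^4 J

68.69 × 47.57 = 3267.5833 → 3268 J (4 s.f., last digit at the 10^0 place).
897.94 × 52.61 = 47240.6234 → 4.724 × 10^4 J (4 s.f., last digit at the 10^1 place).
Sum: 50508.2067 J; keep the coarser place, 10^1.
Result: 5.051 × 10^4 J.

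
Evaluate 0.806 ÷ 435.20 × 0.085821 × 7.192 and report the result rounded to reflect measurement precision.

0.00114

0.806 ÷ 435.20 × 0.085821 × 7.192 = 0.00114311363371…
Multiplication/division keeps the fewest significant figures: 0.806 → 3 s.f., 435.20 → 5 s.f., 0.085821 → 5 s.f., 7.192 → 4 s.f.; limit is 3.
Rounded to 3 significant figures: 0.00114.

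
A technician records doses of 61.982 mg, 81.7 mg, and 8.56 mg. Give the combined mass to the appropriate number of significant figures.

61.982 mg + 81.7 mg + 8.56 mg = 152.242 mg.
Addition/subtraction keeps the fewest decimal places: 61.982 → 3 decimal places, 81.7 → 1 decimal place, 8.56 → 2 decimal places; limit is 1.
Rounded to 1 decimal place: 152.2 mg.

152.2 mg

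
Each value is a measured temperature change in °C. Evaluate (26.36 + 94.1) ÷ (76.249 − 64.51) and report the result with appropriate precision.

10.26

26.36 + 94.1 = 120.46, limited to 1 d.p. → 4 s.f.; 76.249 − 64.51 = 11.739, limited to 2 d.p. → 4 s.f.
Carrying full precision, 120.46 ÷ 11.739 = 10.2615214243…; keep min(4, 4) = 4 s.f.
Rounded to 4 significant figures: 10.26.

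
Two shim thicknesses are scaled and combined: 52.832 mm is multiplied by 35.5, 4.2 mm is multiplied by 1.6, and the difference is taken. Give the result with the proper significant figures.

52.832 × 35.5 = 1875.536 → 1.88 × 10³ mm (3 s.f., last digit at the 10^1 place).
4.2 × 1.6 = 6.72 → 6.7 mm (2 s.f., last digit at the 10^-1 place).
Difference: 1868.816 mm; keep the coarser place, 10^1.
Result: 1.87 × 10³ mm.

1.87 × 10³ mm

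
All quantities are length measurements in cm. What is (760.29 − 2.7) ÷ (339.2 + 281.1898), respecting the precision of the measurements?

1.221

760.29 − 2.7 = 757.59, limited to 1 d.p. → 4 s.f.; 339.2 + 281.1898 = 620.3898, limited to 1 d.p. → 4 s.f.
Carrying full precision, 757.59 ÷ 620.3898 = 1.22115160501…; keep min(4, 4) = 4 s.f.
Rounded to 4 significant figures: 1.221.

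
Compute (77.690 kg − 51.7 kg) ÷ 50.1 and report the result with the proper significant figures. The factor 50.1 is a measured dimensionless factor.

77.690 kg − 51.7 kg = 25.990 kg; the difference is limited to 1 decimal place (3 s.f.).
Carrying full precision, 25.990 ÷ 50.1 = 0.51876247505… kg; 50.1 has 3 s.f., so the result keeps min(3, 3) = 3 s.f.
Rounded to 3 significant figures: 0.519 kg.

0.519 kg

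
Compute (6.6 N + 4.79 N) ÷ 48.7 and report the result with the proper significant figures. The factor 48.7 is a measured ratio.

6.6 N + 4.79 N = 11.39 N; the sum is limited to 1 decimal place (3 s.f.).
Carrying full precision, 11.39 ÷ 48.7 = 0.233880903491… N; 48.7 has 3 s.f., so the result keeps min(3, 3) = 3 s.f.
Rounded to 3 significant figures: 2.34 × 10⁻¹ N.

2.34 × 10⁻¹ N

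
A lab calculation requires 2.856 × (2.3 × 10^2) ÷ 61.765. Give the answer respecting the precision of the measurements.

2.856 × (2.3 × 10^2) ÷ 61.765 = 10.6351493564…
Multiplication/division keeps the fewest significant figures: 2.856 → 4 s.f., 2.3 × 10^2 → 2 s.f., 61.765 → 5 s.f.; limit is 2.
Rounded to 2 significant figures: 11.

11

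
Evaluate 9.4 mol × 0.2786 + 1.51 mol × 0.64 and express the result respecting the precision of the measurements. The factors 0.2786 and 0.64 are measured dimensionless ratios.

3.6 mol

9.4 × 0.2786 = 2.61884 → 2.6 mol (2 s.f., last digit at the 10^-1 place).
1.51 × 0.64 = 0.9664 → 0.97 mol (2 s.f., last digit at the 10^-2 place).
Sum: 3.58524 mol; keep the coarser place, 10^-1.
Result: 3.6 mol.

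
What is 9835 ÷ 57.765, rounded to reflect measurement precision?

170.3

9835 ÷ 57.765 = 170.258807236…
Multiplication/division keeps the fewest significant figures: 9835 → 4 s.f., 57.765 → 5 s.f.; limit is 4.
Rounded to 4 significant figures: 170.3.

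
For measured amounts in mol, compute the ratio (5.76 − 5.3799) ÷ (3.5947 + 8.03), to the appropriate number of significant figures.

5.76 − 5.3799 = 0.3801, limited to 2 d.p. → 2 s.f.; 3.5947 + 8.03 = 11.6247, limited to 2 d.p. → 4 s.f.
Carrying full precision, 0.3801 ÷ 11.6247 = 0.032697618003…; keep min(2, 4) = 2 s.f.
Rounded to 2 significant figures: 0.033.

0.033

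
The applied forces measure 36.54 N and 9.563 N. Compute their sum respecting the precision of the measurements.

46.10 N

36.54 N + 9.563 N = 46.103 N.
Addition/subtraction keeps the fewest decimal places: 36.54 → 2 decimal places, 9.563 → 3 decimal places; limit is 2.
Rounded to 2 decimal places: 46.10 N.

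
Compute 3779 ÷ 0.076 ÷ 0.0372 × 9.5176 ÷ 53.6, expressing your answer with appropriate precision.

2.4 × 10⁵

3779 ÷ 0.076 ÷ 0.0372 × 9.5176 ÷ 53.6 = 237346.602091…
Multiplication/division keeps the fewest significant figures: 3779 → 4 s.f., 0.076 → 2 s.f., 0.0372 → 3 s.f., 9.5176 → 5 s.f., 53.6 → 3 s.f.; limit is 2.
Rounded to 2 significant figures: 2.4 × 10⁵.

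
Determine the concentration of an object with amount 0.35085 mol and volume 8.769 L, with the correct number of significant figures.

0.04001 mol/L

concentration = 0.35085 mol ÷ 8.769 L = 0.040010263428… mol/L.
0.35085 has 5 significant figures; 8.769 has 4.
Division/multiplication keeps the fewest: 4 significant figures.
Rounded: 0.04001 mol/L.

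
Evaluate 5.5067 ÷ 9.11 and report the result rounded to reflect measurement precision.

5.5067 ÷ 9.11 = 0.604467618002…
Multiplication/division keeps the fewest significant figures: 5.5067 → 5 s.f., 9.11 → 3 s.f.; limit is 3.
Rounded to 3 significant figures: 0.604.

0.604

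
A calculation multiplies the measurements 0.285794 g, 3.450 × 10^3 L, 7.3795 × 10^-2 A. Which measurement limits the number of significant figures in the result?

0.285794 g → 6 s.f.; 3.450 × 10^3 L → 4 s.f.; 7.3795 × 10^-2 A → 5 s.f.
The fewest is 4 significant figures, from 3.450 × 10^3 L.

3.450 × 10^3 L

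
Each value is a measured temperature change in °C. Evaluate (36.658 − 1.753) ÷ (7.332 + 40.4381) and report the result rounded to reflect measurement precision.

36.658 − 1.753 = 34.905, limited to 3 d.p. → 5 s.f.; 7.332 + 40.4381 = 47.7701, limited to 3 d.p. → 5 s.f.
Carrying full precision, 34.905 ÷ 47.7701 = 0.730687187174…; keep min(5, 5) = 5 s.f.
Rounded to 5 significant figures: 0.73069.

0.73069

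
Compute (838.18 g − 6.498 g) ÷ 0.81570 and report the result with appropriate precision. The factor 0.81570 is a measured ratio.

1019.6 g

838.18 g − 6.498 g = 831.682 g; the difference is limited to 2 decimal places (5 s.f.).
Carrying full precision, 831.682 ÷ 0.81570 = 1019.59298762… g; 0.81570 has 5 s.f., so the result keeps min(5, 5) = 5 s.f.
Rounded to 5 significant figures: 1019.6 g.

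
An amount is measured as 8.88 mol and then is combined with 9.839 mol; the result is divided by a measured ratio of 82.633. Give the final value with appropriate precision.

0.2265 mol

8.88 mol + 9.839 mol = 18.719 mol; the sum is limited to 2 decimal places (4 s.f.).
Carrying full precision, 18.719 ÷ 82.633 = 0.22653177302… mol; 82.633 has 5 s.f., so the result keeps min(4, 5) = 4 s.f.
Rounded to 4 significant figures: 0.2265 mol.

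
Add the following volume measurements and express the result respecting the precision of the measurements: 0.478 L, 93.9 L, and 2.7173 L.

0.478 L + 93.9 L + 2.7173 L = 97.0953 L.
Addition/subtraction keeps the fewest decimal places: 0.478 → 3 decimal places, 93.9 → 1 decimal place, 2.7173 → 4 decimal places; limit is 1.
Rounded to 1 decimal place: 97.1 L.

97.1 L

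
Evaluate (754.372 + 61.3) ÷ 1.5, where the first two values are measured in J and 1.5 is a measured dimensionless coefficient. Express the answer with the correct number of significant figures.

754.372 J + 61.3 J = 815.672 J; the sum is limited to 1 decimal place (4 s.f.).
Carrying full precision, 815.672 ÷ 1.5 = 543.781333333… J; 1.5 has 2 s.f., so the result keeps min(4, 2) = 2 s.f.
Rounded to 2 significant figures: 5.4 × 10² J.

5.4 × 10² J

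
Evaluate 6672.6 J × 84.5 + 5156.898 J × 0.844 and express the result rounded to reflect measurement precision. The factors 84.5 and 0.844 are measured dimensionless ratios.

6672.6 × 84.5 = 563834.7 → 5.64 × 10⁵ J (3 s.f., last digit at the 10^3 place).
5156.898 × 0.844 = 4352.421912 → 4.35 × 10³ J (3 s.f., last digit at the 10^1 place).
Sum: 568187.121912 J; keep the coarser place, 10^3.
Result: 5.68 × 10⁵ J.

5.68 × 10⁵ J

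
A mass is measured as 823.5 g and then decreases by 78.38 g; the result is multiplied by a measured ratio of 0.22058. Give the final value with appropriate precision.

823.5 g − 78.38 g = 745.12 g; the difference is limited to 1 decimal place (4 s.f.).
Carrying full precision, 745.12 × 0.22058 = 164.3585696 g; 0.22058 has 5 s.f., so the result keeps min(4, 5) = 4 s.f.
Rounded to 4 significant figures: 164.4 g.

164.4 g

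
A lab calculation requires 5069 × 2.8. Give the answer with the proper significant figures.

5069 × 2.8 = 14193.2
Multiplication/division keeps the fewest significant figures: 5069 → 4 s.f., 2.8 → 2 s.f.; limit is 2.
Rounded to 2 significant figures: 1.4 × 10⁴.

1.4 × 10⁴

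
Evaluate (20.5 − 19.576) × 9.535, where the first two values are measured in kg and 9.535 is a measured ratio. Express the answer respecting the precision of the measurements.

20.5 kg − 19.576 kg = 0.924 kg; the difference is limited to 1 decimal place (1 s.f.).
Carrying full precision, 0.924 × 9.535 = 8.81034 kg; 9.535 has 4 s.f., so the result keeps min(1, 4) = 1 s.f.
Rounded to 1 significant figure: 9 kg.

9 kg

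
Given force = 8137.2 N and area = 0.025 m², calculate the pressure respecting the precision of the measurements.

3.3 × 10⁵ Pa

pressure = 8137.2 N ÷ 0.025 m² = 325488 Pa.
8137.2 has 5 significant figures; 0.025 has 2.
Division/multiplication keeps the fewest: 2 significant figures.
Rounded: 3.3 × 10⁵ Pa.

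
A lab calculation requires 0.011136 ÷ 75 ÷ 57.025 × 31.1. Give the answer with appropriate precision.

0.011136 ÷ 75 ÷ 57.025 × 31.1 = 0.0000809772555897…
Multiplication/division keeps the fewest significant figures: 0.011136 → 5 s.f., 75 → 2 s.f., 57.025 → 5 s.f., 31.1 → 3 s.f.; limit is 2.
Rounded to 2 significant figures: 8.1 × 10⁻⁵.

8.1 × 10⁻⁵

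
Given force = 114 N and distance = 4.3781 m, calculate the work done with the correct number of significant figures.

work done = 114 N × 4.3781 m = 499.1034 J.
114 has 3 significant figures; 4.3781 has 5.
Division/multiplication keeps the fewest: 3 significant figures.
Rounded: 499 J.

499 J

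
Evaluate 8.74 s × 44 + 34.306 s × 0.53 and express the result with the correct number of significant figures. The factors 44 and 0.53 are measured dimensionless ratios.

4.0 × 10^2 s

8.74 × 44 = 384.56 → 3.8 × 10^2 s (2 s.f., last digit at the 10^1 place).
34.306 × 0.53 = 18.18218 → 18 s (2 s.f., last digit at the 10^0 place).
Sum: 402.74218 s; keep the coarser place, 10^1.
Result: 4.0 × 10^2 s.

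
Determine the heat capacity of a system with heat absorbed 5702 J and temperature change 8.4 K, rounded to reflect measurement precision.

heat capacity = 5702 J ÷ 8.4 K = 678.80952381… J/K.
5702 has 4 significant figures; 8.4 has 2.
Division/multiplication keeps the fewest: 2 significant figures.
Rounded: 6.8 × 10^2 J/K.

6.8 × 10^2 J/K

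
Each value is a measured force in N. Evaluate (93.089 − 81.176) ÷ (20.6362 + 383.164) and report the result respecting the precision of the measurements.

0.029502

93.089 − 81.176 = 11.913, limited to 3 d.p. → 5 s.f.; 20.6362 + 383.164 = 403.8002, limited to 3 d.p. → 6 s.f.
Carrying full precision, 11.913 ÷ 403.8002 = 0.0295022142139…; keep min(5, 6) = 5 s.f.
Rounded to 5 significant figures: 0.029502.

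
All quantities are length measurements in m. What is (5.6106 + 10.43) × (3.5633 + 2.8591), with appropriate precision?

1.030 × 10^2 m²

5.6106 + 10.43 = 16.0406, limited to 2 d.p. → 4 s.f.; 3.5633 + 2.8591 = 6.4224, limited to 4 d.p. → 5 s.f.
Carrying full precision, 16.0406 × 6.4224 = 103.01914944; keep min(4, 5) = 4 s.f.
Rounded to 4 significant figures: 1.030 × 10^2 m².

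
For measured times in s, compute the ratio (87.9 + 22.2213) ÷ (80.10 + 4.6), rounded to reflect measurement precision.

87.9 + 22.2213 = 110.1213, limited to 1 d.p. → 4 s.f.; 80.10 + 4.6 = 84.70, limited to 1 d.p. → 3 s.f.
Carrying full precision, 110.1213 ÷ 84.70 = 1.30013341204…; keep min(4, 3) = 3 s.f.
Rounded to 3 significant figures: 1.30.

1.30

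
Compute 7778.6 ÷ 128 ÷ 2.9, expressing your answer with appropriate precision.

7778.6 ÷ 128 ÷ 2.9 = 20.9552801724…
Multiplication/division keeps the fewest significant figures: 7778.6 → 5 s.f., 128 → 3 s.f., 2.9 → 2 s.f.; limit is 2.
Rounded to 2 significant figures: 21.

21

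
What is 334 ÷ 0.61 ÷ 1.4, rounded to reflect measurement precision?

334 ÷ 0.61 ÷ 1.4 = 391.100702576…
Multiplication/division keeps the fewest significant figures: 334 → 3 s.f., 0.61 → 2 s.f., 1.4 → 2 s.f.; limit is 2.
Rounded to 2 significant figures: 3.9 × 10^2.

3.9 × 10^2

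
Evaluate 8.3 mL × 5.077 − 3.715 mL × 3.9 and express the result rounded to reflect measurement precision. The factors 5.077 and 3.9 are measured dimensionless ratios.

8.3 × 5.077 = 42.1391 → 42 mL (2 s.f., last digit at the 10^0 place).
3.715 × 3.9 = 14.4885 → 14 mL (2 s.f., last digit at the 10^0 place).
Difference: 27.6506 mL; keep the coarser place, 10^0.
Result: 28 mL.

28 mL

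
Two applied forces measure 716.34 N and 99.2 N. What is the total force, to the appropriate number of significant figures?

815.5 N

716.34 N + 99.2 N = 815.54 N.
Addition/subtraction keeps the fewest decimal places: 716.34 → 2 decimal places, 99.2 → 1 decimal place; limit is 1.
Rounded to 1 decimal place: 815.5 N.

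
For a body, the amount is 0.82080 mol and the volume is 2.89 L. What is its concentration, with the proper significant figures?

concentration = 0.82080 mol ÷ 2.89 L = 0.28401384083… mol/L.
0.82080 has 5 significant figures; 2.89 has 3.
Division/multiplication keeps the fewest: 3 significant figures.
Rounded: 0.284 mol/L.

0.284 mol/L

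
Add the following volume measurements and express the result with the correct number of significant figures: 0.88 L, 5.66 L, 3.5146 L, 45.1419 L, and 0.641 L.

0.88 L + 5.66 L + 3.5146 L + 45.1419 L + 0.641 L = 55.8375 L.
Addition/subtraction keeps the fewest decimal places: 0.88 → 2 decimal places, 5.66 → 2 decimal places, 3.5146 → 4 decimal places, 45.1419 → 4 decimal places, 0.641 → 3 decimal places; limit is 2.
Rounded to 2 decimal places: 55.84 L.

55.84 L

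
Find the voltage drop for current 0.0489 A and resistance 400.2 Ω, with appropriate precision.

voltage drop = 0.0489 A × 400.2 Ω = 19.56978 V.
0.0489 has 3 significant figures; 400.2 has 4.
Division/multiplication keeps the fewest: 3 significant figures.
Rounded: 19.6 V.

19.6 V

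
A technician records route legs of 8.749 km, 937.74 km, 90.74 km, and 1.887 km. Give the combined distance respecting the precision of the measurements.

1039.12 km

8.749 km + 937.74 km + 90.74 km + 1.887 km = 1039.116 km.
Addition/subtraction keeps the fewest decimal places: 8.749 → 3 decimal places, 937.74 → 2 decimal places, 90.74 → 2 decimal places, 1.887 → 3 decimal places; limit is 2.
Rounded to 2 decimal places: 1039.12 km.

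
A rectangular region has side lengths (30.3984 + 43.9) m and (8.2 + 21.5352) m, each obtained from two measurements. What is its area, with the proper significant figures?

2.21 × 10^3 m²

30.3984 + 43.9 = 74.2984, limited to 1 d.p. → 3 s.f.; 8.2 + 21.5352 = 29.7352, limited to 1 d.p. → 3 s.f.
Carrying full precision, 74.2984 × 29.7352 = 2209.27778368; keep min(3, 3) = 3 s.f.
Rounded to 3 significant figures: 2.21 × 10^3 m².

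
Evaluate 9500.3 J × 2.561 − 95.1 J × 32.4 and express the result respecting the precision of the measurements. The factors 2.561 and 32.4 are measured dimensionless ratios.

9500.3 × 2.561 = 24330.2683 → 2.433 × 10^4 J (4 s.f., last digit at the 10^1 place).
95.1 × 32.4 = 3081.24 → 3.08 × 10^3 J (3 s.f., last digit at the 10^1 place).
Difference: 21249.0283 J; keep the coarser place, 10^1.
Result: 2.125 × 10^4 J.

2.125 × 10^4 J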